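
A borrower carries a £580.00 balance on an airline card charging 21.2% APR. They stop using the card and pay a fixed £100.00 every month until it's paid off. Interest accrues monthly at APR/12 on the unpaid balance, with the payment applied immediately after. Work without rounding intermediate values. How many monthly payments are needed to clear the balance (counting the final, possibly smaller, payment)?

Monthly rate r = 21.2%/12 = 1.76667% = 0.0176667.
Recurrence: B ← B·(1+r) − £100.00.
Month 1: interest £10.25; balance after payment £490.25.
Month 2: interest £8.66; balance after payment £398.91.
Closed form: n = −ln(1 − rB₀/P)/ln(1+r) = −ln(0.89753)/ln(1.01767) ≈ 6.173, so the balance reaches zero during payment 7.

7 payments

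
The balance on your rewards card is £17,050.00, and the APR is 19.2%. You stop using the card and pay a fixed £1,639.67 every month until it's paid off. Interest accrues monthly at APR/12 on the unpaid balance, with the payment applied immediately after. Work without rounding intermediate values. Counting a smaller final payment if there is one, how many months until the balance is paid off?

12 payments

Monthly rate r = 19.2%/12 = 1.6% = 0.016.
Recurrence: B ← B·(1+r) − £1,639.67.
Month 1: interest £272.80; balance after payment £15,683.13.
Month 2: interest £250.93; balance after payment £14,294.39.
Closed form: n = −ln(1 − rB₀/P)/ln(1+r) = −ln(0.83363)/ln(1.016) ≈ 11.464, so the balance reaches zero during payment 12.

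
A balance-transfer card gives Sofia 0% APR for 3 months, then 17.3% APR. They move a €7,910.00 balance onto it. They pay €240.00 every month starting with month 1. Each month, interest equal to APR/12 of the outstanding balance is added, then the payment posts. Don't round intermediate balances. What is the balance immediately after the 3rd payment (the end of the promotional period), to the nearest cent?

Promo months 1–3 at r₀ = 0%/12 = 0; months 4+ at r₁ = 17.3%/12 = 0.0144167.
After month 3 (no interest yet): B = €7,910.00 − 3·€240.00 = €7,190.00.

€7,190.00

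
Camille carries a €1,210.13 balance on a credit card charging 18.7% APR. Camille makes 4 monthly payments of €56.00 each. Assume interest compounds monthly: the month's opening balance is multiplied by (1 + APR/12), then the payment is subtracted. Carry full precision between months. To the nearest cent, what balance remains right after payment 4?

€1,058.05

Monthly rate r = 18.7%/12 = 1.55833% = 0.0155833.
Each month: B ← B·(1+r) − €56.00.
Month 1: interest €18.86; balance after payment €1,172.99.
Month 2: interest €18.28; balance after payment €1,135.27.
Month 3: interest €17.69; balance after payment €1,096.96.
Month 4: interest €17.09; balance after payment €1,058.05.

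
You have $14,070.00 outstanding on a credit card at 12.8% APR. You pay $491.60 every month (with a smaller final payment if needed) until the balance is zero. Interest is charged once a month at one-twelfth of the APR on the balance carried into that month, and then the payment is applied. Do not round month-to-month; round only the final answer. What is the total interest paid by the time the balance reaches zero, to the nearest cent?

Monthly rate r = 12.8%/12 = 1.06667% = 0.0106667.
Payoff takes n = ⌈−ln(1 − rB₀/P)/ln(1+r)⌉ = ⌈34.331⌉ = 35 payments; the last is $163.35.
Total paid = 34·$491.60 + $163.35 = $16,877.75.
Total interest = total paid − principal = $16,877.75 − $14,070.00 = $2,807.75.

$2,807.75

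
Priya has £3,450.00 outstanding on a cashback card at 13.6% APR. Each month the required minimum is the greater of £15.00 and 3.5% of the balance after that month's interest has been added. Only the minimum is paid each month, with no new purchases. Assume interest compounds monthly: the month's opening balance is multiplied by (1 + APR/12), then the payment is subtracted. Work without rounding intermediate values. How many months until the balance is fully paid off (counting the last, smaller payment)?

Monthly rate r = 13.6%/12 = 1.13333% = 0.0113333.
While 3.5% of the post-interest balance exceeds £15.00, each month B ← (B·(1+r))·(1 − 0.035), i.e. B shrinks by the factor (1+r)·0.965 = 0.97594.
This holds for months 1–87. Entering month 88 the balance is £414.48; 3.5% of the post-interest balance is now below £15.00, so the flat £15.00 minimum applies from here.
From month 88 a fixed £15.00 at rate r clears £414.48 in 34 more payments. Total: 87 + 34 = 121 months.

121 months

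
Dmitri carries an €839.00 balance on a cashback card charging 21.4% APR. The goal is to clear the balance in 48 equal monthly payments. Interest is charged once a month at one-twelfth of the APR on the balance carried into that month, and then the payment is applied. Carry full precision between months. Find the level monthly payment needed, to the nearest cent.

€26.16

Monthly rate r = 21.4%/12 = 1.78333% = 0.0178333.
Level-payment amortization: P = B₀·r / (1 − (1+r)^(−n)) = 839.00·0.0178333 / (1 − 1.01783^(−48)).
Denominator 1 − (1+r)^(−48) = 0.571925007.
P = 14.9622 / 0.571925007 ≈ 26.16.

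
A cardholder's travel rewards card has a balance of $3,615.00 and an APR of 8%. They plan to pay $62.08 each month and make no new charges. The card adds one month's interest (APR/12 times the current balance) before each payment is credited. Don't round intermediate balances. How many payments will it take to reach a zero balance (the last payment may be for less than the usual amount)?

Monthly rate r = 8%/12 = 0.666667% = 0.00666667.
Recurrence: B ← B·(1+r) − $62.08.
Month 1: interest $24.10; balance after payment $3,577.02.
Month 2: interest $23.85; balance after payment $3,538.79.
Closed form: n = −ln(1 − rB₀/P)/ln(1+r) = −ln(0.61179)/ln(1.00667) ≈ 73.950, so the balance reaches zero during payment 74.

74 months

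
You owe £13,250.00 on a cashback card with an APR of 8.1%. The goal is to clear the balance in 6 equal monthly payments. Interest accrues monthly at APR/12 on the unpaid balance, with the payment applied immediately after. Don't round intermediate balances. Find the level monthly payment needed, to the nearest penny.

Monthly rate r = 8.1%/12 = 0.675% = 0.00675.
Level-payment amortization: P = B₀·r / (1 − (1+r)^(−n)) = 13250.00·0.00675 / (1 − 1.00675^(−6)).
Denominator 1 − (1+r)^(−6) = 0.039560152.
P = 89.4375 / 0.039560152 ≈ 2260.80.

£2,260.80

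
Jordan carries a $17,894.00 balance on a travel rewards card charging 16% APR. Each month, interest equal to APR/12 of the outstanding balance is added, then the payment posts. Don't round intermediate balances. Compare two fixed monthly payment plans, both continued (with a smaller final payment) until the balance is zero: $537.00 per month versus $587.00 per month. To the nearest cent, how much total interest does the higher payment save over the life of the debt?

$701.85

Monthly rate r = 16%/12 = 1.33333% = 0.0133333.
At $537.00/mo: n = ⌈−ln(1 − rB₀/P)/ln(1+r)⌉ = 45 payments (last $192.53); total interest = total paid − $17,894.00 = $5,926.53.
At $587.00/mo: 40 payments (last $225.68); total interest $5,224.68.
Interest saved = $5,926.53 − $5,224.68 = $701.85.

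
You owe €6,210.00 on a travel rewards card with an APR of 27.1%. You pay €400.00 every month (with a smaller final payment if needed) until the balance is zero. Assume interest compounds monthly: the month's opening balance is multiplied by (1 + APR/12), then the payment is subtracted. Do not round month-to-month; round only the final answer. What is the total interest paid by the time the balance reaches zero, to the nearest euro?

Monthly rate r = 27.1%/12 = 2.25833% = 0.0225833.
Payoff takes n = ⌈−ln(1 − rB₀/P)/ln(1+r)⌉ = ⌈19.332⌉ = 20 payments; the last is €133.64.
Total paid = 19·€400.00 + €133.64 = €7,733.64.
Total interest = total paid − principal = €7,733.64 − €6,210.00 = €1,523.64.

€1,524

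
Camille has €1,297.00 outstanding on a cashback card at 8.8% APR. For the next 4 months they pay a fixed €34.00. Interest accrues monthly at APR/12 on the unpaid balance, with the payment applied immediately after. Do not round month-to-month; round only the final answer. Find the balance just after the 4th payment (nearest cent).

€1,197.96

Monthly rate r = 8.8%/12 = 0.733333% = 0.00733333.
Each month: B ← B·(1+r) − €34.00.
Month 1: interest €9.51; balance after payment €1,272.51.
Month 2: interest €9.33; balance after payment €1,247.84.
Month 3: interest €9.15; balance after payment €1,222.99.
Month 4: interest €8.97; balance after payment €1,197.96.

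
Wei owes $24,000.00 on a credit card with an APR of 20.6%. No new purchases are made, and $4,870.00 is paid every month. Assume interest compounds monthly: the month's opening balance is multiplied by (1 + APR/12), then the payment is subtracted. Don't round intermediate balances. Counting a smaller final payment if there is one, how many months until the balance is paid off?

Monthly rate r = 20.6%/12 = 1.71667% = 0.0171667.
Recurrence: B ← B·(1+r) − $4,870.00.
Month 1: interest $412.00; balance after payment $19,542.00.
Month 2: interest $335.47; balance after payment $15,007.47.
Month 3: interest $257.63; balance after payment $10,395.10.
Month 4: interest $178.45; balance after payment $5,703.55.
Month 5: interest $97.91; balance after payment $931.46.
Month 6: interest $15.99; balance after payment $0.00.

6 payments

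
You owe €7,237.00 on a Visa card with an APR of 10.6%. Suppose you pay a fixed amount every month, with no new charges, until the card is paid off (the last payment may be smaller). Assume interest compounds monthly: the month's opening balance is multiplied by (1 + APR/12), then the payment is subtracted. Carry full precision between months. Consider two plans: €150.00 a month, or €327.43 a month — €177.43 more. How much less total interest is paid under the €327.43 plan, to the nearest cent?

€1,386.43

Monthly rate r = 10.6%/12 = 0.883333% = 0.00883333.
At €150.00/mo: n = ⌈−ln(1 − rB₀/P)/ln(1+r)⌉ = 64 payments (last €23.64); total interest = total paid − €7,237.00 = €2,236.64.
At €327.43/mo: 25 payments (last €228.89); total interest €850.21.
Interest saved = €2,236.64 − €850.21 = €1,386.43.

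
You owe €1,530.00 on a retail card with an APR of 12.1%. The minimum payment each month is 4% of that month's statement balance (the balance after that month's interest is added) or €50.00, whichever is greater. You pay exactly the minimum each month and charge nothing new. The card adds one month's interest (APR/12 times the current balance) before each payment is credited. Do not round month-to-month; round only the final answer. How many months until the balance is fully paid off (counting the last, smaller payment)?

36 months

Monthly rate r = 12.1%/12 = 1.00833% = 0.0100833.
While 4% of the post-interest balance exceeds €50.00, each month B ← (B·(1+r))·(1 − 0.04), i.e. B shrinks by the factor (1+r)·0.96 = 0.96968.
This holds for months 1–7. Entering month 8 the balance is €1,233.36; 4% of the post-interest balance is now below €50.00, so the flat €50.00 minimum applies from here.
From month 8 a fixed €50.00 at rate r clears €1,233.36 in 29 more payments. Total: 7 + 29 = 36 months.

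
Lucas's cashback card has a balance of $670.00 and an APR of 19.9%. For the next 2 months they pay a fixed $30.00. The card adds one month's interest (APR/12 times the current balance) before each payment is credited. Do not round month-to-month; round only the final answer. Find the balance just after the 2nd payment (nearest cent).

Monthly rate r = 19.9%/12 = 1.65833% = 0.0165833.
Each month: B ← B·(1+r) − $30.00.
Month 1: interest $11.11; balance after payment $651.11.
Month 2: interest $10.80; balance after payment $631.91.

$631.91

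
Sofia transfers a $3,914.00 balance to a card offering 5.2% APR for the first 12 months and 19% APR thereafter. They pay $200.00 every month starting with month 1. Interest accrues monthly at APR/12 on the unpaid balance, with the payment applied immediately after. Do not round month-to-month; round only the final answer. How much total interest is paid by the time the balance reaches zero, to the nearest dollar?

Promo months 1–12 at r₀ = 5.2%/12 = 0.00433333; months 13+ at r₁ = 19%/12 = 0.0158333.
After month 12: iterate B ← B·(1+r₀) − $200.00 for 12 months → $1,664.42.
Then at r₁ with $200.00/mo: n₂ = −ln(1 − r₁·B/P)/ln(1+r₁) ≈ 8.99 → 9 more payments.
Total paid = 20·$200.00 + $198.87 = $4,198.87; interest = $4,198.87 − $3,914.00 = $284.87.

$285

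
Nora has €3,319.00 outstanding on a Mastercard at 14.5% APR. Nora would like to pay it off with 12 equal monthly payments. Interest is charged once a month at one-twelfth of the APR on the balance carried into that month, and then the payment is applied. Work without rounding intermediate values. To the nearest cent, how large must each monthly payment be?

€298.78

Monthly rate r = 14.5%/12 = 1.20833% = 0.0120833.
Level-payment amortization: P = B₀·r / (1 − (1+r)^(−n)) = 3319.00·0.0120833 / (1 − 1.01208^(−12)).
Denominator 1 − (1+r)^(−12) = 0.134225634.
P = 40.1046 / 0.134225634 ≈ 298.78.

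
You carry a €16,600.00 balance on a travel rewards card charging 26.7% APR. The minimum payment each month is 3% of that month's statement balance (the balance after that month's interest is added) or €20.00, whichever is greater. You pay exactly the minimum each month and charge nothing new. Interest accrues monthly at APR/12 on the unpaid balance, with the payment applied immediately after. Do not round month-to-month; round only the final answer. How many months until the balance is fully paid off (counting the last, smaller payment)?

Monthly rate r = 26.7%/12 = 2.225% = 0.02225.
While 3% of the post-interest balance exceeds €20.00, each month B ← (B·(1+r))·(1 − 0.03), i.e. B shrinks by the factor (1+r)·0.97 = 0.99158.
This holds for months 1–383. Entering month 384 the balance is €651.72; 3% of the post-interest balance is now below €20.00, so the flat €20.00 minimum applies from here.
From month 384 a fixed €20.00 at rate r clears €651.72 in 59 more payments. Total: 383 + 59 = 442 months.

442 months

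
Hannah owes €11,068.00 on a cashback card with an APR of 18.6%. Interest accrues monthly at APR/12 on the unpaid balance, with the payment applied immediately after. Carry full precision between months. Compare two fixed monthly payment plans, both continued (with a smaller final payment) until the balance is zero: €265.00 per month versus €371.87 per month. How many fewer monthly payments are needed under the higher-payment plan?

27 fewer payments

Monthly rate r = 18.6%/12 = 1.55% = 0.0155.
At €265.00/mo: n = ⌈−ln(1 − rB₀/P)/ln(1+r)⌉ = 68 payments (last €203.88); total interest = total paid − €11,068.00 = €6,890.88.
At €371.87/mo: 41 payments (last €82.80); total interest €3,889.60.
Payments saved = 68 − 41 = 27.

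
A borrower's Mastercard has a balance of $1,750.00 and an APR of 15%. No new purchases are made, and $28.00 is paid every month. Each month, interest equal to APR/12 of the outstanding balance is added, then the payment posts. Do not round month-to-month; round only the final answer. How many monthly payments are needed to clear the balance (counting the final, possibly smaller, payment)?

Monthly rate r = 15%/12 = 1.25% = 0.0125.
Recurrence: B ← B·(1+r) − $28.00.
Month 1: interest $21.88; balance after payment $1,743.88.
Month 2: interest $21.80; balance after payment $1,737.67.
Closed form: n = −ln(1 − rB₀/P)/ln(1+r) = −ln(0.21875)/ln(1.0125) ≈ 122.344, so the balance reaches zero during payment 123.

123 months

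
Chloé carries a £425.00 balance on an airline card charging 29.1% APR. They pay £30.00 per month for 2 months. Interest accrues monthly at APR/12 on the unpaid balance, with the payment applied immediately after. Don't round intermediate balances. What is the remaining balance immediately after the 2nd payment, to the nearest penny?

Monthly rate r = 29.1%/12 = 2.425% = 0.02425.
Each month: B ← B·(1+r) − £30.00.
Month 1: interest £10.31; balance after payment £405.31.
Month 2: interest £9.83; balance after payment £385.13.

£385.13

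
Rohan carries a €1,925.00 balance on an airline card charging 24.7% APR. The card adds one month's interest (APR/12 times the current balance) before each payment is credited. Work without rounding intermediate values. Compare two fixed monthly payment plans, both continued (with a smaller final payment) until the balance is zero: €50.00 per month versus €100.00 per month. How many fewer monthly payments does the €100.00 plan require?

Monthly rate r = 24.7%/12 = 2.05833% = 0.0205833.
At €50.00/mo: n = ⌈−ln(1 − rB₀/P)/ln(1+r)⌉ = 78 payments (last €8.90); total interest = total paid − €1,925.00 = €1,933.90.
At €100.00/mo: 25 payments (last €76.63); total interest €551.63.
Payments saved = 78 − 25 = 53.

53 fewer payments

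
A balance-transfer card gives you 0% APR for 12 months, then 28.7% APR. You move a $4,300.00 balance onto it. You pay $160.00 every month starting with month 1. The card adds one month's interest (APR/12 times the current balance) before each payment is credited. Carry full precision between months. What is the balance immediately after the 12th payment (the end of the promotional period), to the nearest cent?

$2,380.00

Promo months 1–12 at r₀ = 0%/12 = 0; months 13+ at r₁ = 28.7%/12 = 0.0239167.
After month 12 (no interest yet): B = $4,300.00 − 12·$160.00 = $2,380.00.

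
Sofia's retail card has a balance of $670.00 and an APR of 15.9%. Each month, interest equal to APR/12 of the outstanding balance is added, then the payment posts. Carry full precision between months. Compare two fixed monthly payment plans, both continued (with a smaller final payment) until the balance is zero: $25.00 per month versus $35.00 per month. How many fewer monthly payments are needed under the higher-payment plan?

Monthly rate r = 15.9%/12 = 1.325% = 0.01325.
At $25.00/mo: n = ⌈−ln(1 − rB₀/P)/ln(1+r)⌉ = 34 payments (last $8.17); total interest = total paid − $670.00 = $163.17.
At $35.00/mo: 23 payments (last $7.93); total interest $107.93.
Payments saved = 34 − 23 = 11.

11 fewer payments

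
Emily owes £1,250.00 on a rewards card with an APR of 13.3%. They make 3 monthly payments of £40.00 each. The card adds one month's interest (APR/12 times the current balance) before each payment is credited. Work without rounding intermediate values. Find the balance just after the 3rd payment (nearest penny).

Monthly rate r = 13.3%/12 = 1.10833% = 0.0110833.
Each month: B ← B·(1+r) − £40.00.
Month 1: interest £13.85; balance after payment £1,223.85.
Month 2: interest £13.56; balance after payment £1,197.42.
Month 3: interest £13.27; balance after payment £1,170.69.

£1,170.69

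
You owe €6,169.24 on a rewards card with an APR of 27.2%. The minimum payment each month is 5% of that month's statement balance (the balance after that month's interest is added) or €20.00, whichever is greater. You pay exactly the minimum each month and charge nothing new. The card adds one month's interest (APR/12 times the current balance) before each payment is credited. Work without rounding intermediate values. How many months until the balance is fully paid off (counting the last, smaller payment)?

Monthly rate r = 27.2%/12 = 2.26667% = 0.0226667.
While 5% of the post-interest balance exceeds €20.00, each month B ← (B·(1+r))·(1 − 0.05), i.e. B shrinks by the factor (1+r)·0.95 = 0.97153.
This holds for months 1–96. Entering month 97 the balance is €385.63; 5% of the post-interest balance is now below €20.00, so the flat €20.00 minimum applies from here.
From month 97 a fixed €20.00 at rate r clears €385.63 in 26 more payments. Total: 96 + 26 = 122 months.

122 months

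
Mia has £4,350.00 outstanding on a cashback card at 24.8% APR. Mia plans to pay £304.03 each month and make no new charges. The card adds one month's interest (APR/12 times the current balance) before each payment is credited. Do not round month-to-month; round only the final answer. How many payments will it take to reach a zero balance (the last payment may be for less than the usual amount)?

18 months

Monthly rate r = 24.8%/12 = 2.06667% = 0.0206667.
Recurrence: B ← B·(1+r) − £304.03.
Month 1: interest £89.90; balance after payment £4,135.87.
Month 2: interest £85.47; balance after payment £3,917.31.
Closed form: n = −ln(1 − rB₀/P)/ln(1+r) = −ln(0.70431)/ln(1.02067) ≈ 17.136, so the balance reaches zero during payment 18.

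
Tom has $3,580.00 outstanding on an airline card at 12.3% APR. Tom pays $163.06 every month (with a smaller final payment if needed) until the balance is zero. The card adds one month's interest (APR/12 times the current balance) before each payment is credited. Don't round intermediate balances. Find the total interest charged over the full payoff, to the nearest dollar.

Monthly rate r = 12.3%/12 = 1.025% = 0.01025.
Payoff takes n = ⌈−ln(1 − rB₀/P)/ln(1+r)⌉ = ⌈25.000⌉ = 25 payments; the last is $163.03.
Total paid = 24·$163.06 + $163.03 = $4,076.47.
Total interest = total paid − principal = $4,076.47 − $3,580.00 = $496.47.

$496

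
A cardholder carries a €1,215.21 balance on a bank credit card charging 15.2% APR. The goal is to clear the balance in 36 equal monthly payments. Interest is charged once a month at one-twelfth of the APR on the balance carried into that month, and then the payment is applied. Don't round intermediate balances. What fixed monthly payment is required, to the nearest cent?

Monthly rate r = 15.2%/12 = 1.26667% = 0.0126667.
Level-payment amortization: P = B₀·r / (1 − (1+r)^(−n)) = 1215.21·0.0126667 / (1 − 1.01267^(−36)).
Denominator 1 − (1+r)^(−36) = 0.364368419.
P = 15.3927 / 0.364368419 ≈ 42.24.

€42.24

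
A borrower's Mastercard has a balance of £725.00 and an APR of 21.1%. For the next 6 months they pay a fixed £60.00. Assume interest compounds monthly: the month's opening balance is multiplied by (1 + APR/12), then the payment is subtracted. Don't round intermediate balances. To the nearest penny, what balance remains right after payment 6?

Monthly rate r = 21.1%/12 = 1.75833% = 0.0175833.
Each month: B ← B·(1+r) − £60.00.
Month 1: interest £12.75; balance after payment £677.75.
Month 2: interest £11.92; balance after payment £629.66.
Month 3: interest £11.07; balance after payment £580.74.
Month 4: interest £10.21; balance after payment £530.95.
Month 5: interest £9.34; balance after payment £480.28.
Month 6: interest £8.44; balance after payment £428.73.

£428.73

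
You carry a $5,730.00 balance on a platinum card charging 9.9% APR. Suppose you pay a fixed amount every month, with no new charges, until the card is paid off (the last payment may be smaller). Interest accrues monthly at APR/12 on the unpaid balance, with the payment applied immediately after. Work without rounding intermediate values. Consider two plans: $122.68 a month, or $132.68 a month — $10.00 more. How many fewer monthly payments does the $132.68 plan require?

Monthly rate r = 9.9%/12 = 0.825% = 0.00825.
At $122.68/mo: n = ⌈−ln(1 − rB₀/P)/ln(1+r)⌉ = 60 payments (last $28.75); total interest = total paid − $5,730.00 = $1,536.87.
At $132.68/mo: 54 payments (last $81.68); total interest $1,383.72.
Payments saved = 60 − 54 = 6.

6 fewer payments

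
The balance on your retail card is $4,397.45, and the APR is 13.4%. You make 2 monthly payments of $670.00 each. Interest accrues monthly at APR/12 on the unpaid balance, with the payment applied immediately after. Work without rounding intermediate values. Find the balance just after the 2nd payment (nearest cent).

Monthly rate r = 13.4%/12 = 1.11667% = 0.0111667.
Each month: B ← B·(1+r) − $670.00.
Month 1: interest $49.10; balance after payment $3,776.55.
Month 2: interest $42.17; balance after payment $3,148.73.

$3,148.73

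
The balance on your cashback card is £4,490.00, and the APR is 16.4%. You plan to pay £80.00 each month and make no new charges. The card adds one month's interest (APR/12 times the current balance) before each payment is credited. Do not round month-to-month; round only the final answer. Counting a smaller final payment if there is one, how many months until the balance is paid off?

Monthly rate r = 16.4%/12 = 1.36667% = 0.0136667.
Recurrence: B ← B·(1+r) − £80.00.
Month 1: interest £61.36; balance after payment £4,471.36.
Month 2: interest £61.11; balance after payment £4,452.47.
Closed form: n = −ln(1 − rB₀/P)/ln(1+r) = −ln(0.23296)/ln(1.01367) ≈ 107.329, so the balance reaches zero during payment 108.

108 months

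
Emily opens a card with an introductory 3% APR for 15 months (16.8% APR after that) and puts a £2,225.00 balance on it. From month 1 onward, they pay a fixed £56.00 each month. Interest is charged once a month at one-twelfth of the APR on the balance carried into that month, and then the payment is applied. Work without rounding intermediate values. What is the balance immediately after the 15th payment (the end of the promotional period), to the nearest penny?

£1,455.05

Promo months 1–15 at r₀ = 3%/12 = 0.0025; months 16+ at r₁ = 16.8%/12 = 0.014.
After month 15: iterate B ← B·(1+r₀) − £56.00 for 15 months → £1,455.05.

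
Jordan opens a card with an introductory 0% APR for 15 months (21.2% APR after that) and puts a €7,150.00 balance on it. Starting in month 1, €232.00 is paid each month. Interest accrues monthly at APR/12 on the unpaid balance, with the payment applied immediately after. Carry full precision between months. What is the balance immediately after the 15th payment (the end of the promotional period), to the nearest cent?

Promo months 1–15 at r₀ = 0%/12 = 0; months 16+ at r₁ = 21.2%/12 = 0.0176667.
After month 15 (no interest yet): B = €7,150.00 − 15·€232.00 = €3,670.00.

€3,670.00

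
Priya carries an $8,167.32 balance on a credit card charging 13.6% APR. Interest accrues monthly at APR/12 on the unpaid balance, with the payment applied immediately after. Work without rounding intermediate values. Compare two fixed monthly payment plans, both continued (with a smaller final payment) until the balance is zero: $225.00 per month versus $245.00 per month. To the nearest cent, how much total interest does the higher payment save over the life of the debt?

$265.61

Monthly rate r = 13.6%/12 = 1.13333% = 0.0113333.
At $225.00/mo: n = ⌈−ln(1 − rB₀/P)/ln(1+r)⌉ = 48 payments (last $6.47); total interest = total paid − $8,167.32 = $2,414.15.
At $245.00/mo: 43 payments (last $25.86); total interest $2,148.54.
Interest saved = $2,414.15 − $2,148.54 = $265.61.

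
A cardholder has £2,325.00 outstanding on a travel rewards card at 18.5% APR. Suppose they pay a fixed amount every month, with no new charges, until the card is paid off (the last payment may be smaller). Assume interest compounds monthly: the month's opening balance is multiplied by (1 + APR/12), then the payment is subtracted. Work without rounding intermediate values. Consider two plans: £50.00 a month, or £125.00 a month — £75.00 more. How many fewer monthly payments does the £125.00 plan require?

60 fewer payments

Monthly rate r = 18.5%/12 = 1.54167% = 0.0154167.
At £50.00/mo: n = ⌈−ln(1 − rB₀/P)/ln(1+r)⌉ = 83 payments (last £24.10); total interest = total paid − £2,325.00 = £1,799.10.
At £125.00/mo: 23 payments (last £11.06); total interest £436.06.
Payments saved = 83 − 23 = 60.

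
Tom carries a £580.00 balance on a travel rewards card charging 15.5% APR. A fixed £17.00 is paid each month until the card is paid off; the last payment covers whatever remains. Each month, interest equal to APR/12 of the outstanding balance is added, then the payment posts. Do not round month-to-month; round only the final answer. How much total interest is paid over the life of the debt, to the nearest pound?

£190

Monthly rate r = 15.5%/12 = 1.29167% = 0.0129167.
Payoff takes n = ⌈−ln(1 − rB₀/P)/ln(1+r)⌉ = ⌈45.274⌉ = 46 payments; the last is £4.68.
Total paid = 45·£17.00 + £4.68 = £769.68.
Total interest = total paid − principal = £769.68 − £580.00 = £189.68.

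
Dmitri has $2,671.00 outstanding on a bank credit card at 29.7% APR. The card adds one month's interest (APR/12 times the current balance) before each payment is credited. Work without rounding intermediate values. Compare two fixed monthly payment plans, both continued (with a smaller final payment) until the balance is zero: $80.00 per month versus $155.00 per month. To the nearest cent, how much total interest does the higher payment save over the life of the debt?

$2,203.41

Monthly rate r = 29.7%/12 = 2.475% = 0.02475.
At $80.00/mo: n = ⌈−ln(1 − rB₀/P)/ln(1+r)⌉ = 72 payments (last $48.67); total interest = total paid − $2,671.00 = $3,057.67.
At $155.00/mo: 23 payments (last $115.26); total interest $854.26.
Interest saved = $3,057.67 − $854.26 = $2,203.41.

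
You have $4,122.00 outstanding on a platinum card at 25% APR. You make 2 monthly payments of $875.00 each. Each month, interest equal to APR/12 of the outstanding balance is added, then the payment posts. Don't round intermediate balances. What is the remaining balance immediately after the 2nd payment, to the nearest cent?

Monthly rate r = 25%/12 = 2.08333% = 0.0208333.
Each month: B ← B·(1+r) − $875.00.
Month 1: interest $85.88; balance after payment $3,332.88.
Month 2: interest $69.43; balance after payment $2,527.31.

$2,527.31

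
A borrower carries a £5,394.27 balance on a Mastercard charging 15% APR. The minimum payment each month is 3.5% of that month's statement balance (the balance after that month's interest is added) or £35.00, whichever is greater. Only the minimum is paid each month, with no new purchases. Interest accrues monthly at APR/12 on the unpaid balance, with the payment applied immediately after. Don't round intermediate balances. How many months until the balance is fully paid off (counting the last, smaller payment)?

Monthly rate r = 15%/12 = 1.25% = 0.0125.
While 3.5% of the post-interest balance exceeds £35.00, each month B ← (B·(1+r))·(1 − 0.035), i.e. B shrinks by the factor (1+r)·0.965 = 0.97706.
This holds for months 1–74. Entering month 75 the balance is £968.69; 3.5% of the post-interest balance is now below £35.00, so the flat £35.00 minimum applies from here.
From month 75 a fixed £35.00 at rate r clears £968.69 in 35 more payments. Total: 74 + 35 = 109 months.

109 months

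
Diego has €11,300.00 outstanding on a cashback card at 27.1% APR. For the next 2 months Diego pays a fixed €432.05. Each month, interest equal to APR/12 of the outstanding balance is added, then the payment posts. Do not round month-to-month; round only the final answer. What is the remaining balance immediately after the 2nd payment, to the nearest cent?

Monthly rate r = 27.1%/12 = 2.25833% = 0.0225833.
Each month: B ← B·(1+r) − €432.05.
Month 1: interest €255.19; balance after payment €11,123.14.
Month 2: interest €251.20; balance after payment €10,942.29.

€10,942.29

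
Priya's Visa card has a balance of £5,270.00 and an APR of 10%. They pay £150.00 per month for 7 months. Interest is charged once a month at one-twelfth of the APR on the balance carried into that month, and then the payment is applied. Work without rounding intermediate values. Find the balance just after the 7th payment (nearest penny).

Monthly rate r = 10%/12 = 0.833333% = 0.00833333.
Each month: B ← B·(1+r) − £150.00.
Month 1: interest £43.92; balance after payment £5,163.92.
Month 2: interest £43.03; balance after payment £5,056.95.
Month 3: interest £42.14; balance after payment £4,949.09.
Month 4: interest £41.24; balance after payment £4,840.33.
Month 5: interest £40.34; balance after payment £4,730.67.
Month 6: interest £39.42; balance after payment £4,620.09.
Month 7: interest £38.50; balance after payment £4,508.59.

£4,508.59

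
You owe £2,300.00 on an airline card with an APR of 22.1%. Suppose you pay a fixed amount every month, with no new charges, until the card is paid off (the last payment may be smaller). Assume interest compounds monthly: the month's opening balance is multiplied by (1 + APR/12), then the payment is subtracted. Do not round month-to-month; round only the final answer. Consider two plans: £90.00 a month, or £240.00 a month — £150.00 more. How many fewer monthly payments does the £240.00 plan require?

Monthly rate r = 22.1%/12 = 1.84167% = 0.0184167.
At £90.00/mo: n = ⌈−ln(1 − rB₀/P)/ln(1+r)⌉ = 35 payments (last £77.19); total interest = total paid − £2,300.00 = £837.19.
At £240.00/mo: 11 payments (last £154.27); total interest £254.27.
Payments saved = 35 − 11 = 24.

24 fewer payments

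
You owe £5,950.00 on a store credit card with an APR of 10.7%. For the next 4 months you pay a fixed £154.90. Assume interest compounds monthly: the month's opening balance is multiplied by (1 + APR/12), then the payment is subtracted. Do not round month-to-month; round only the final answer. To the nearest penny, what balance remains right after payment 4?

Monthly rate r = 10.7%/12 = 0.891667% = 0.00891667.
Each month: B ← B·(1+r) − £154.90.
Month 1: interest £53.05; balance after payment £5,848.15.
Month 2: interest £52.15; balance after payment £5,745.40.
Month 3: interest £51.23; balance after payment £5,641.73.
Month 4: interest £50.31; balance after payment £5,537.14.

£5,537.14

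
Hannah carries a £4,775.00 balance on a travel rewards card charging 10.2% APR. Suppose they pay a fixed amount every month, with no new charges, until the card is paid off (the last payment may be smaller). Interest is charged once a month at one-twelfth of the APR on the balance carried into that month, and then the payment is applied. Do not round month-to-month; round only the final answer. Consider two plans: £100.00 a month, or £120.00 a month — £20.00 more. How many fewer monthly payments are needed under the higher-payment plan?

13 fewer payments

Monthly rate r = 10.2%/12 = 0.85% = 0.0085.
At £100.00/mo: n = ⌈−ln(1 − rB₀/P)/ln(1+r)⌉ = 62 payments (last £51.58); total interest = total paid − £4,775.00 = £1,376.58.
At £120.00/mo: 49 payments (last £93.10); total interest £1,078.10.
Payments saved = 62 − 49 = 13.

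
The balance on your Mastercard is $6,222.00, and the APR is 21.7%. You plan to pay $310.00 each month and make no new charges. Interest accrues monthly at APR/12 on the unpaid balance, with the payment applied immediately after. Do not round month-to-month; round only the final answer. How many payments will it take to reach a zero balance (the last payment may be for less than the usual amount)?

Monthly rate r = 21.7%/12 = 1.80833% = 0.0180833.
Recurrence: B ← B·(1+r) − $310.00.
Month 1: interest $112.51; balance after payment $6,024.51.
Month 2: interest $108.94; balance after payment $5,823.46.
Closed form: n = −ln(1 − rB₀/P)/ln(1+r) = −ln(0.63705)/ln(1.01808) ≈ 25.160, so the balance reaches zero during payment 26.

26 payments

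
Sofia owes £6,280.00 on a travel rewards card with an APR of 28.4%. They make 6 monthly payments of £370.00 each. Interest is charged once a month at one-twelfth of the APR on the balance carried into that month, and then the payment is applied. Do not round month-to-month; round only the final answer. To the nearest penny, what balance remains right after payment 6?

Monthly rate r = 28.4%/12 = 2.36667% = 0.0236667.
Each month: B ← B·(1+r) − £370.00.
Month 1: interest £148.63; balance after payment £6,058.63.
Month 2: interest £143.39; balance after payment £5,832.01.
Month 3: interest £138.02; balance after payment £5,600.04.
Month 4: interest £132.53; balance after payment £5,362.57.
Month 5: interest £126.91; balance after payment £5,119.49.
Month 6: interest £121.16; balance after payment £4,870.65.

£4,870.65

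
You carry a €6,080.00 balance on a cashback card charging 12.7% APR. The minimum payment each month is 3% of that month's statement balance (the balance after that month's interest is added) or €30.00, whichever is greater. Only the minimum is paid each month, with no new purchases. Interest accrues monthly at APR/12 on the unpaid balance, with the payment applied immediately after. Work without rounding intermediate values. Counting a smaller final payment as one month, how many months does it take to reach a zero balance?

132 months

Monthly rate r = 12.7%/12 = 1.05833% = 0.0105833.
While 3% of the post-interest balance exceeds €30.00, each month B ← (B·(1+r))·(1 − 0.03), i.e. B shrinks by the factor (1+r)·0.97 = 0.98027.
This holds for months 1–92. Entering month 93 the balance is €971.72; 3% of the post-interest balance is now below €30.00, so the flat €30.00 minimum applies from here.
From month 93 a fixed €30.00 at rate r clears €971.72 in 40 more payments. Total: 92 + 40 = 132 months.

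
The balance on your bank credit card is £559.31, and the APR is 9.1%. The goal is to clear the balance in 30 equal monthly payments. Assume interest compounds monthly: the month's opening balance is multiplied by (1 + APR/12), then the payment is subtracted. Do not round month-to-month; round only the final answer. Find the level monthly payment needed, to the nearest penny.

£20.92

Monthly rate r = 9.1%/12 = 0.758333% = 0.00758333.
Level-payment amortization: P = B₀·r / (1 − (1+r)^(−n)) = 559.31·0.00758333 / (1 − 1.00758^(−30)).
Denominator 1 − (1+r)^(−30) = 0.202793655.
P = 4.24143 / 0.202793655 ≈ 20.92.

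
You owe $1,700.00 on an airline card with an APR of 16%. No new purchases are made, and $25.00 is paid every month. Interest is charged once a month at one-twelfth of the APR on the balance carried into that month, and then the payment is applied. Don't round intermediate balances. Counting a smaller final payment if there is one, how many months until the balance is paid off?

Monthly rate r = 16%/12 = 1.33333% = 0.0133333.
Recurrence: B ← B·(1+r) − $25.00.
Month 1: interest $22.67; balance after payment $1,697.67.
Month 2: interest $22.64; balance after payment $1,695.30.
Closed form: n = −ln(1 − rB₀/P)/ln(1+r) = −ln(0.093333)/ln(1.01333) ≈ 179.052, so the balance reaches zero during payment 180.

180 payments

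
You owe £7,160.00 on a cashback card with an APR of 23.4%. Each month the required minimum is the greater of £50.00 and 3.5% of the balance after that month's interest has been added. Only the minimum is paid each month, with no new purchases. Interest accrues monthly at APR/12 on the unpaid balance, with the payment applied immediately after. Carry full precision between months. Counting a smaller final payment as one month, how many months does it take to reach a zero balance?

Monthly rate r = 23.4%/12 = 1.95% = 0.0195.
While 3.5% of the post-interest balance exceeds £50.00, each month B ← (B·(1+r))·(1 − 0.035), i.e. B shrinks by the factor (1+r)·0.965 = 0.98382.
This holds for months 1–100. Entering month 101 the balance is £1,400.77; 3.5% of the post-interest balance is now below £50.00, so the flat £50.00 minimum applies from here.
From month 101 a fixed £50.00 at rate r clears £1,400.77 in 41 more payments. Total: 100 + 41 = 141 months.

141 months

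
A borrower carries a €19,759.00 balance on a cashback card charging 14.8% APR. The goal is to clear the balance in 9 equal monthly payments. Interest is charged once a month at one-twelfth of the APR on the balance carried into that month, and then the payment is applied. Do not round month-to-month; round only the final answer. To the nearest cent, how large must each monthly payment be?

Monthly rate r = 14.8%/12 = 1.23333% = 0.0123333.
Level-payment amortization: P = B₀·r / (1 − (1+r)^(−n)) = 19759.00·0.0123333 / (1 − 1.01233^(−9)).
Denominator 1 − (1+r)^(−9) = 0.10445345.
P = 243.694 / 0.10445345 ≈ 2333.04.

€2,333.04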